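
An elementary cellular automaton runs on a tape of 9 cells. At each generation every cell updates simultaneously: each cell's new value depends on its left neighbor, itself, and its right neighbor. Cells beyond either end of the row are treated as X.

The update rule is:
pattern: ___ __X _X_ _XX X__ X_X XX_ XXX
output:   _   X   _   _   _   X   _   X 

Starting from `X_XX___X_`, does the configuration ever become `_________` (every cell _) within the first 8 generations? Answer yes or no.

no

generation 1: _X____X_X
generation 2: X____X_X_
generation 3: ____X_X_X
generation 4: ___X_X_X_
generation 5: __X_X_X_X
generation 6: _X_X_X_X_
generation 7: X_X_X_X_X
generation 8: _X_X_X_X_
generation 8 is _X_X_X_X_, still not uniform _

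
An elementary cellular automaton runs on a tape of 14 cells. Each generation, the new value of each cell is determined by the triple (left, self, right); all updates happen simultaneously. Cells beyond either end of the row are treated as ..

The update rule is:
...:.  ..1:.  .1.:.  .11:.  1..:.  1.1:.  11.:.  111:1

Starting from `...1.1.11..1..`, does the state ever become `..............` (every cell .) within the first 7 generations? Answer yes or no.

yes

..............
all cells are . at generation 1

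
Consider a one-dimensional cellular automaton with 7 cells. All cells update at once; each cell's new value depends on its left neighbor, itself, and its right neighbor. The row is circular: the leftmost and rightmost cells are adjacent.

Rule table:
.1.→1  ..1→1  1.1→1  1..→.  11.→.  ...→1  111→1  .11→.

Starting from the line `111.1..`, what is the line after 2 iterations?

iteration 1: .1.11.1
iteration 2: 111..11

111..11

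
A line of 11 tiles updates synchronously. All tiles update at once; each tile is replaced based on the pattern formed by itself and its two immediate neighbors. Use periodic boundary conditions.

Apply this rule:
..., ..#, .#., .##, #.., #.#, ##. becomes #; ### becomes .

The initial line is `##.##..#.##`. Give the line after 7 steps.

step 1: .#########.
step 2: ##.......##
step 3: .#########.  (repeats step 1; period 2)
step 7: .#########.

.#########.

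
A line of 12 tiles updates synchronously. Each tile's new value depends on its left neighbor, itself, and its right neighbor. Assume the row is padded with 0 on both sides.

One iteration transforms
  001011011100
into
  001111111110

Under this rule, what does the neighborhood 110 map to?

At position 5 the neighborhood is 110; the next row has 1 there.

1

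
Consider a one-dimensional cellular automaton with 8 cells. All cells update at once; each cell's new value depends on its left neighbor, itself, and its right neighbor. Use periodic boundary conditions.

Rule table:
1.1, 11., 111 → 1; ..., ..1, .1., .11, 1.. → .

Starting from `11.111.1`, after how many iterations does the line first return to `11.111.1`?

4

111.111.
.111.111
1.111.11
11.111.1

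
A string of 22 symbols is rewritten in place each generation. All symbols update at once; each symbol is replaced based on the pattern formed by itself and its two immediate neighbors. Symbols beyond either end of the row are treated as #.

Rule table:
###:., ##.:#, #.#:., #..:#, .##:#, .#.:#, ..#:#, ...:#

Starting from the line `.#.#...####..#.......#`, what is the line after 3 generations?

.#.#####..############

generation 1: .#.#####..############
generation 2: .#.#...####...........
generation 3: .#.#####..############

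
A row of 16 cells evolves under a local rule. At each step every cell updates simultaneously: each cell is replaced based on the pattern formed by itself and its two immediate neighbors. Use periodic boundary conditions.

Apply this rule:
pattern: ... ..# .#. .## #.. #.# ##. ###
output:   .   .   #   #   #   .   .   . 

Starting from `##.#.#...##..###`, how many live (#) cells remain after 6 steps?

...#.##..#.#.#..
...#.#.#.#.#.##.
...#.#.#.#.#.#.#
#..#.#.#.#.#.#.#
.#.#.#.#.#.#.#.#
.#.#.#.#.#.#.#.#
count of #: 8

8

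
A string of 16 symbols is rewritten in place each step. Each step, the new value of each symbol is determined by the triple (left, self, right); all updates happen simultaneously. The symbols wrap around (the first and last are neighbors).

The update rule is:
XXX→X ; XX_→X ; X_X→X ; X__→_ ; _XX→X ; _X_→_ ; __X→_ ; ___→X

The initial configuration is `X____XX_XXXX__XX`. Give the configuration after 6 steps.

X_XX_XXXXXXX__XX
XXXXXXXXXXXX__XX
XXXXXXXXXXXX__XX  (fixed point — unchanged through step 6)

XXXXXXXXXXXX__XX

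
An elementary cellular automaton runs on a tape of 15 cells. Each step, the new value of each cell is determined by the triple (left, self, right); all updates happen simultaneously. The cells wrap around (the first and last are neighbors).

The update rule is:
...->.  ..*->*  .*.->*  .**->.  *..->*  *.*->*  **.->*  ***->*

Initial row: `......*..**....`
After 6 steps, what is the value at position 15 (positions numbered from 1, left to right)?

.....****.**...
....*.****.**..
...***.****.**.
..*.***.****.**
****.***.****.*
*****.***.****.
position 15 holds .

.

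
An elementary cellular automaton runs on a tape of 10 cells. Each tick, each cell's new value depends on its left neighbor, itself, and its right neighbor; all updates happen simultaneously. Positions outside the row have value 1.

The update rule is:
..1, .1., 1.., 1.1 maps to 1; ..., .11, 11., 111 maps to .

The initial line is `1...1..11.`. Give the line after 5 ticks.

tick 1: .1.1111..1
tick 2: 111....11.
tick 3: ...1..1..1
tick 4: 1.1111111.
tick 5: .1.......1

.1.......1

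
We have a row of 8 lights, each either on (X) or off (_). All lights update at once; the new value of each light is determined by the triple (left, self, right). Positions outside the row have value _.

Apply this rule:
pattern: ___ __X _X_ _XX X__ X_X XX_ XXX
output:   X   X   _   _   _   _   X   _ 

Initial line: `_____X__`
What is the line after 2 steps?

XXXXX__X
____X_X_

____X_X_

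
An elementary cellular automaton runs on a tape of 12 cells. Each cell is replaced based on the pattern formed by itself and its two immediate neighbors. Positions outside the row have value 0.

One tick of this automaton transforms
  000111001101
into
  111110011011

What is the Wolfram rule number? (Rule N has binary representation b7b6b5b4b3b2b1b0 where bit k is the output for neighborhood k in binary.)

position 4: 111 → 1  (bit 7 = 1)
position 5: 110 → 0  (bit 6 = 0)
position 10: 101 → 1  (bit 5 = 1)
position 6: 100 → 0  (bit 4 = 0)
position 3: 011 → 1  (bit 3 = 1)
position 11: 010 → 1  (bit 2 = 1)
position 2: 001 → 1  (bit 1 = 1)
position 0: 000 → 1  (bit 0 = 1)
bits b7..b0 = 10101111 = 175

175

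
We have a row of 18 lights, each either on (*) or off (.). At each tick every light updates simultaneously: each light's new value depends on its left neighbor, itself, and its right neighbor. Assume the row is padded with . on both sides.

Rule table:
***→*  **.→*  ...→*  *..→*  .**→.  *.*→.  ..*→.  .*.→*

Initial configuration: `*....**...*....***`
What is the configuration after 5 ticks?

**..****..**..**.*

****..***.****..**
.****..**..****..*
..****..**..****.*
*..****..**..***.*
**..****..**..**.*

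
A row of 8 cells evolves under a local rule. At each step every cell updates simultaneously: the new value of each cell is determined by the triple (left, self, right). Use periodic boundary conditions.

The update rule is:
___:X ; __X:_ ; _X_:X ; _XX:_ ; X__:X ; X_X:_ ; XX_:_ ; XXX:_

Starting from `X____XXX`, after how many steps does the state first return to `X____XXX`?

_XXX____
____XXXX
XXX_____
___XXXX_
XX_____X
__XXXX__
X_____XX
_XXXX___
_____XXX
XXXX____
____XXX_
XXX____X
___XXX__
XX____XX
__XXX___
X____XXX

16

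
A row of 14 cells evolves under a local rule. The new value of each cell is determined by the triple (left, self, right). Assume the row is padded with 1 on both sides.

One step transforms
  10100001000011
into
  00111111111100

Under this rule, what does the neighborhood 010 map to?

1

At position 2 the neighborhood is 010; the next row has 1 there.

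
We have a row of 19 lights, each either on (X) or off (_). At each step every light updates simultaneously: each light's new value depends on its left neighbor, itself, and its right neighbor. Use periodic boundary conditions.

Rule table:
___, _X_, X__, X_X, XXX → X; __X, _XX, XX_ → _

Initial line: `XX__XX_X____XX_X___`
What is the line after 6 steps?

__X___XXXXX___XXXX_
X_XXX__XXX_XX__XX_X
_X_X_X__X_X__X___X_
_XXXXXX_XXXX_XXX_XX
X_XXXX_X_XX_X_X_X__
XX_XX_XXX__XXXXXXX_

XX_XX_XXX__XXXXXXX_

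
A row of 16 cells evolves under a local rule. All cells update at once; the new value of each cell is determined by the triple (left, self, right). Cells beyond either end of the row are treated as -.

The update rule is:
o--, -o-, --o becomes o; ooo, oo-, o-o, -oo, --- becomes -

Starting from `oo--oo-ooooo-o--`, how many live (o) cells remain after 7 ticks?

tick 1: --oo---------oo-
tick 2: -o--o-------o--o
tick 3: oooooo-----ooooo
tick 4: ------o---o-----
tick 5: -----ooo-ooo----
tick 6: ----o-------o---
tick 7: ---ooo-----ooo--
count of o: 6

6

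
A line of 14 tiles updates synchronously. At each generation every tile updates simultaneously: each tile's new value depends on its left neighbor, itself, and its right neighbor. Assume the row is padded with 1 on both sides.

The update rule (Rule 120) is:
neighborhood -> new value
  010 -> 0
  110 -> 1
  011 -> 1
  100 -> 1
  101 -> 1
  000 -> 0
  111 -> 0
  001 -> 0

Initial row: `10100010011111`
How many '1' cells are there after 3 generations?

11010001010000
01101000101000
11110100010100
count of 1: 7

7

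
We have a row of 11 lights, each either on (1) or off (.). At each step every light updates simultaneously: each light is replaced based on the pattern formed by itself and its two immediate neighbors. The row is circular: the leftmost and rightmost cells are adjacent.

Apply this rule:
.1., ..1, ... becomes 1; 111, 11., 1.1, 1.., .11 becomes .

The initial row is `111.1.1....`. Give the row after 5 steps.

....1.1.111
.1111.1....
1.....1.111
..11111....
11......111

11......111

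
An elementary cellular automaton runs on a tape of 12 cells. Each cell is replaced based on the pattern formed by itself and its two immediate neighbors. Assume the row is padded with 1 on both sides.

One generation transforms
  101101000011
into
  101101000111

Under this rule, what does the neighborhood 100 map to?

0

At position 6 the neighborhood is 100; the next row has 0 there.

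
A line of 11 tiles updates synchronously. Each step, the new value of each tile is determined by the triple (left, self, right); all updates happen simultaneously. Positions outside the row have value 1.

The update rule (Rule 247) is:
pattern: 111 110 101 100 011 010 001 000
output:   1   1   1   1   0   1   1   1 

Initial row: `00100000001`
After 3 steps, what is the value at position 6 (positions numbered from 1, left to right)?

1

step 1: 11111111110
step 2: 11111111111
step 3: 11111111111
position 6 holds 1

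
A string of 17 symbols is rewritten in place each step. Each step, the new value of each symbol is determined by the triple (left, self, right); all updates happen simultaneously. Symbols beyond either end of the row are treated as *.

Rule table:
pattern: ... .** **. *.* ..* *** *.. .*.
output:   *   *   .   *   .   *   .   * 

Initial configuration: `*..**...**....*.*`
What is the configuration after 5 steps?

**..*.*..********

...*..*.*..**.***
.*.*..***..*.****
****..**...******
***...*..*.******
**..*.*..********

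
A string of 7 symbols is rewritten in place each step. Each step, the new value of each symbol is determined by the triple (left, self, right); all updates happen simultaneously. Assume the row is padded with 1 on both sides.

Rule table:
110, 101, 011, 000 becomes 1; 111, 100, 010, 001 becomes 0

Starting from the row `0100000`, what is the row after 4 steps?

step 1: 1001110
step 2: 1001011
step 3: 1000110
step 4: 1010111

1010111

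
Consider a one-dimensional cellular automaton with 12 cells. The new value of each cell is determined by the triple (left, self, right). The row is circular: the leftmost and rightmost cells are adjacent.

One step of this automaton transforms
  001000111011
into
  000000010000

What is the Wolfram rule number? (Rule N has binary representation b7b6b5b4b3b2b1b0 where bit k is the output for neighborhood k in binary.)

position 7: 111 → 1  (bit 7 = 1)
position 8: 110 → 0  (bit 6 = 0)
position 9: 101 → 0  (bit 5 = 0)
position 0: 100 → 0  (bit 4 = 0)
position 6: 011 → 0  (bit 3 = 0)
position 2: 010 → 0  (bit 2 = 0)
position 1: 001 → 0  (bit 1 = 0)
position 4: 000 → 0  (bit 0 = 0)
bits b7..b0 = 10000000 = 128

128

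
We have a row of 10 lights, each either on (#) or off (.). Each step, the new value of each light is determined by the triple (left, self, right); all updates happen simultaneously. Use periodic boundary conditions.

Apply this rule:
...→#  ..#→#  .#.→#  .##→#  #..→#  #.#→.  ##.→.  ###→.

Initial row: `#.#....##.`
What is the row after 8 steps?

.####.....

step 1: #.######..
step 2: #.#.....##
step 3: ..#######.
step 4: ###......#
step 5: ...#######
step 6: ####......
step 7: #...######
step 8: .####.....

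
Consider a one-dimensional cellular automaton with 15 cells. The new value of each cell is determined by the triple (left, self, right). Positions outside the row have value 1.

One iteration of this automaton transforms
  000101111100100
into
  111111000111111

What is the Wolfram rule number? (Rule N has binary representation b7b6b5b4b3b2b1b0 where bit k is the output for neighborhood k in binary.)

127

position 6: 111 → 0  (bit 7 = 0)
position 9: 110 → 1  (bit 6 = 1)
position 4: 101 → 1  (bit 5 = 1)
position 0: 100 → 1  (bit 4 = 1)
position 5: 011 → 1  (bit 3 = 1)
position 3: 010 → 1  (bit 2 = 1)
position 2: 001 → 1  (bit 1 = 1)
position 1: 000 → 1  (bit 0 = 1)
bits b7..b0 = 01111111 = 127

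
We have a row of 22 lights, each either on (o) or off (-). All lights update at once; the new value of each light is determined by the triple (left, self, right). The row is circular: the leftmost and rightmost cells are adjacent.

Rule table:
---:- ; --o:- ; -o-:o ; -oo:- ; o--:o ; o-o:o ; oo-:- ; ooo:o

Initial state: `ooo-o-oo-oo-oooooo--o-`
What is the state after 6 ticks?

oo-oooo-o-o-oo-oo-oo-o

tick 1: -o-ooo--o--o-oooo-o-oo
tick 2: ooo-o-o-oo-oo-oo-ooo--
tick 3: -o-ooooo--o--o--o-o-o-
tick 4: -oo-ooo-o-oo-oo-oooooo
tick 5: o--o-o-ooo--o--o-oooo-
tick 6: oo-oooo-o-o-oo-oo-oo-o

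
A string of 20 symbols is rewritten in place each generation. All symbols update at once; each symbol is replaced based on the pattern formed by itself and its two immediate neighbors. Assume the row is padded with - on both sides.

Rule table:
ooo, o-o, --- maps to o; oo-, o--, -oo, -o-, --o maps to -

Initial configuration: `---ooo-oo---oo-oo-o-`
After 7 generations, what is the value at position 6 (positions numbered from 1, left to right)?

generation 1: oo--o-o---o---o--o--
generation 2: -----o--o---o------o
generation 3: oooo------o---oooo--
generation 4: -oo--oooo---o--oo--o
generation 5: ------oo--o---------
generation 6: ooooo-------oooooooo
generation 7: -ooo--ooooo--oooooo-
position 6 holds -

-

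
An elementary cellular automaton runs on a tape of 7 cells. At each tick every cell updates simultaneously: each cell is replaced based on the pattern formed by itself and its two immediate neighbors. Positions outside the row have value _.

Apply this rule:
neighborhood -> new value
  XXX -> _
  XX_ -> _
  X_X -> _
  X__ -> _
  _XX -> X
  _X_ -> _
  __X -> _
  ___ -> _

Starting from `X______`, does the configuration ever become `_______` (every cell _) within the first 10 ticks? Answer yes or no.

_______
all cells are _ at tick 1

yes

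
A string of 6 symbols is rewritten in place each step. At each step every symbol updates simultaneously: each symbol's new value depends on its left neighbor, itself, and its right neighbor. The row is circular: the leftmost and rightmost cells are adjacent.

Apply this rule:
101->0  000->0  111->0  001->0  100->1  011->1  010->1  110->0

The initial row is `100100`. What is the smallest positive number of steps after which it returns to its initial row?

2

110110
100100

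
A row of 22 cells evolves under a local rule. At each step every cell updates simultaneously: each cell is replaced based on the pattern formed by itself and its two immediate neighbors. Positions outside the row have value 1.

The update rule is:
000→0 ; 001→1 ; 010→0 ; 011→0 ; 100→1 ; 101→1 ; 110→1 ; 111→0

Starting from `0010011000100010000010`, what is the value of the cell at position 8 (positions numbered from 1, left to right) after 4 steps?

1

1101101101010101000101
0110110110101010101010
1011011011010101010101
1101101101101010101010
position 8 holds 1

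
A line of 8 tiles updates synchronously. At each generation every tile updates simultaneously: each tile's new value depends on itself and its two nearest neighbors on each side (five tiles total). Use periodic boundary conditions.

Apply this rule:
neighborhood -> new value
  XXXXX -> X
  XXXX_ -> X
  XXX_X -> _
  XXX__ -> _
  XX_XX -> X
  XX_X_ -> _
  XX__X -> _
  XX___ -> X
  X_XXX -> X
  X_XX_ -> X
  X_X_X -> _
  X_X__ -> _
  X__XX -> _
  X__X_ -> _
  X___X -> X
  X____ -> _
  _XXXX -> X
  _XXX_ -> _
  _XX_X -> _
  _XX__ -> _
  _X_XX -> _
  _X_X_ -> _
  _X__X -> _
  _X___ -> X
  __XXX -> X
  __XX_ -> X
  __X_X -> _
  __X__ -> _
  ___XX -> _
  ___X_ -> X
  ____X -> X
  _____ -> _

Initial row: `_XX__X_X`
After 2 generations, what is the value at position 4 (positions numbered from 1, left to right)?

_

_X______
X_X____X
position 4 holds _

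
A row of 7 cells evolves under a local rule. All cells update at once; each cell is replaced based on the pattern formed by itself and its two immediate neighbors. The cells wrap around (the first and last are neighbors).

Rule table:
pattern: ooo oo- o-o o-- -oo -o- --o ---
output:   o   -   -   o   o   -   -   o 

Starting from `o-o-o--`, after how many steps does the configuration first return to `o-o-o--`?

7

step 1: -----o-
step 2: oooo--o
step 3: ooo-o-o
step 4: oo----o
step 5: o-ooo-o
step 6: --oo--o
step 7: o-o-o--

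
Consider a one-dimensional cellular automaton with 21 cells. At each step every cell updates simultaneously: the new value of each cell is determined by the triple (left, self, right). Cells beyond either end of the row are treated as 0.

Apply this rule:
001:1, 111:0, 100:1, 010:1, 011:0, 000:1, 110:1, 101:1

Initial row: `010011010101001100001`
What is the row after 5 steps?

111101111111110111111
000110000000011000001
111011111111101111111
001100000000110000001
110111111111011111111

110111111111011111111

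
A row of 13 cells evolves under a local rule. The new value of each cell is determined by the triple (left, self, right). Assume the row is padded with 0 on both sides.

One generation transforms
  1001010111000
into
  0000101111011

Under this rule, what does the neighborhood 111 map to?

At position 8 the neighborhood is 111; the next row has 1 there.

1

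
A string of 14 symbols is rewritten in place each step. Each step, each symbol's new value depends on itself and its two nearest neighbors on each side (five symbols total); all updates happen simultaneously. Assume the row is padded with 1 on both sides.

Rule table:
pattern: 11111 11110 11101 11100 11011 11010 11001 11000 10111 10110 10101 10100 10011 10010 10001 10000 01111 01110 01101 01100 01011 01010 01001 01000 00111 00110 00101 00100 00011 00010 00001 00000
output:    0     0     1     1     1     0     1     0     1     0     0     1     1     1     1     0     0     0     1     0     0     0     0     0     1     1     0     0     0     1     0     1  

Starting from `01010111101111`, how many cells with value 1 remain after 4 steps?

step 1: 00000100111000
step 2: 00101001101010
step 3: 11001011100000
step 4: 01110010100100
count of 1: 6

6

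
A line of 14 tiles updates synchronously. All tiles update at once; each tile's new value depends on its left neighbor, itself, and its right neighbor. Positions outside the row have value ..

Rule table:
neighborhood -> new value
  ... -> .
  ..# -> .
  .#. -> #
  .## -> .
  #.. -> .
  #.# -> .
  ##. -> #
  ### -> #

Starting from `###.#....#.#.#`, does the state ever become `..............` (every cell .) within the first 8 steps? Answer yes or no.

no

.##.#....#.#.#
..#.#....#.#.#
..#.#....#.#.#  (fixed point — unchanged through step 8)
step 8 is ..#.#....#.#.#, still not uniform .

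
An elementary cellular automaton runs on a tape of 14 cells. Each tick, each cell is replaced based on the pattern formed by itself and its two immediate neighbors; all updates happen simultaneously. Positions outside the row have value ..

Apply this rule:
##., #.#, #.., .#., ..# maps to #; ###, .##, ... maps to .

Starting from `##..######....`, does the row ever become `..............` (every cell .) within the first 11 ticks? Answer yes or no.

.###.....##...
#..##...#.##..
###.##.###.##.
..##.##..##.##
.#.##.###.##.#
###.##..##.###
..##.###.##..#
.#.##..##.####
###.###.##...#
..##..##.##.##
.#.###.##.##.#
tick 11 is .#.###.##.##.#, still not uniform .

no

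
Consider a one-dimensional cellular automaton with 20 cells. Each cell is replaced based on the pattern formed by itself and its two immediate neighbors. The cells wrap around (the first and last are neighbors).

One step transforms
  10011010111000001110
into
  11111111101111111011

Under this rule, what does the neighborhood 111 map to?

At position 9 the neighborhood is 111; the next row has 0 there.

0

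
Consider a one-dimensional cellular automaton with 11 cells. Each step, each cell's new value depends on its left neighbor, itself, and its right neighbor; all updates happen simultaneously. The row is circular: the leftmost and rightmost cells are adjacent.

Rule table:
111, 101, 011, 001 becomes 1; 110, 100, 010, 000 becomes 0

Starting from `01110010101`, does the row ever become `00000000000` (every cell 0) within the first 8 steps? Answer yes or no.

step 1: 11100101010
step 2: 11001010101
step 3: 10010101011
step 4: 00101010111
step 5: 01010101110
step 6: 10101011100
step 7: 01010111001
step 8: 10101110010
step 8 is 10101110010, still not uniform 0

no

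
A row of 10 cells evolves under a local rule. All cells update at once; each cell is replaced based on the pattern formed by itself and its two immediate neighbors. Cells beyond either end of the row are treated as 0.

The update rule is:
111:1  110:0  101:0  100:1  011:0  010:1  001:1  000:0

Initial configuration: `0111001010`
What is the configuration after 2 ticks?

1010010000

1010111011
1010010000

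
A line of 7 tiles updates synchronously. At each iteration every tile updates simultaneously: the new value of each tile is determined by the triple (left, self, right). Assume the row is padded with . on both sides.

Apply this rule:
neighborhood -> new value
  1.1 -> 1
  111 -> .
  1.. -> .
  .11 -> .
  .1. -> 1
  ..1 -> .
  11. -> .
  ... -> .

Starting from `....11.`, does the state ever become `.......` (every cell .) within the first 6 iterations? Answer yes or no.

.......
all cells are . at iteration 1

yes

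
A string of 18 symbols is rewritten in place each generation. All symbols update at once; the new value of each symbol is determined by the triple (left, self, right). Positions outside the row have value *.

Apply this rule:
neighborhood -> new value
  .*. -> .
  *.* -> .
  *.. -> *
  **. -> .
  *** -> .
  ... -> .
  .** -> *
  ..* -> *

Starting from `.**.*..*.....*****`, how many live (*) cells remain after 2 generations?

generation 1: .*...**.*...**....
generation 2: ..*.**...*.**.*..*
count of *: 8

8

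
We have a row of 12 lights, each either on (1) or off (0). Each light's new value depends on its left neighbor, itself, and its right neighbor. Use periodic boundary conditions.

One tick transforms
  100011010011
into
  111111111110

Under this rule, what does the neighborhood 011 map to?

At position 4 the neighborhood is 011; the next row has 1 there.

1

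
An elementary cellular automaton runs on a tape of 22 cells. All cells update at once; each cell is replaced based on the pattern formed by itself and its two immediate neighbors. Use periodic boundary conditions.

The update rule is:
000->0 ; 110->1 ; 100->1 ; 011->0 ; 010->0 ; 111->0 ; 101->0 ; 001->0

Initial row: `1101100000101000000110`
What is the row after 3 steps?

0100110000000100000010
0010011000000010000001
1001001100000001000000

1001001100000001000000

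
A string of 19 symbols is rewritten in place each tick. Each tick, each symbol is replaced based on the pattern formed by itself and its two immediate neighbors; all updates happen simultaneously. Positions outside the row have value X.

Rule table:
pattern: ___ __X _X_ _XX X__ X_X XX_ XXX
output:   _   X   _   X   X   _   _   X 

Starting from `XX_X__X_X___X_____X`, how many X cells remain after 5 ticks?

X___XX___X_X_X___XX
_X_XX_X_X_____X_XXX
___X_____X___X__XXX
X_X_X___X_X_X_XXXXX
_____X_X______XXXXX
count of X: 7

7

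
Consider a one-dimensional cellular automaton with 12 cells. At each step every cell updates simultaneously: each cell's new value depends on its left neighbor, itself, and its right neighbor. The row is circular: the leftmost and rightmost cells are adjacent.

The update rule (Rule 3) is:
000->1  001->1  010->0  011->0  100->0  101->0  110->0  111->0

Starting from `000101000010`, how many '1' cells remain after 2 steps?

4

111000011100
000011100001
count of 1: 4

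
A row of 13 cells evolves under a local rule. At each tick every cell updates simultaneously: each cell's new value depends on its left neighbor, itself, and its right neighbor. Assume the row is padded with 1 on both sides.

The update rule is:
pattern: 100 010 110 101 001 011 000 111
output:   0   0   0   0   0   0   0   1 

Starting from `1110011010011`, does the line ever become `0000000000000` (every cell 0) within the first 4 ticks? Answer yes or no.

yes

1100000000001
1000000000000
0000000000000
all cells are 0 at tick 3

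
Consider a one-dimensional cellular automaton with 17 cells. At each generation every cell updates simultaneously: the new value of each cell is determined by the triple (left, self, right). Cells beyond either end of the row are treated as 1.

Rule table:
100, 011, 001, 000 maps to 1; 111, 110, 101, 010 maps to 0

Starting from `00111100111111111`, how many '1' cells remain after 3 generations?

7

11100011100000000
00011110011111111
11110001110000000
count of 1: 7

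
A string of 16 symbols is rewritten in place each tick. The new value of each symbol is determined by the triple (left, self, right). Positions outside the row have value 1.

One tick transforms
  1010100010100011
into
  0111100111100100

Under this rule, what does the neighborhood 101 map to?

At position 1 the neighborhood is 101; the next row has 1 there.

1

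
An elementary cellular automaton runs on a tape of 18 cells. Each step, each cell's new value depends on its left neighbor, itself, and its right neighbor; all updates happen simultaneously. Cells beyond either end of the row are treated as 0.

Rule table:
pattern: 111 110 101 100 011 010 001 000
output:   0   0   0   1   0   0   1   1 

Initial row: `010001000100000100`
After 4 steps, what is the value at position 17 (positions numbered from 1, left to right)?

101110111011111011
000000000000000000
111111111111111111
000000000000000000
position 17 holds 0

0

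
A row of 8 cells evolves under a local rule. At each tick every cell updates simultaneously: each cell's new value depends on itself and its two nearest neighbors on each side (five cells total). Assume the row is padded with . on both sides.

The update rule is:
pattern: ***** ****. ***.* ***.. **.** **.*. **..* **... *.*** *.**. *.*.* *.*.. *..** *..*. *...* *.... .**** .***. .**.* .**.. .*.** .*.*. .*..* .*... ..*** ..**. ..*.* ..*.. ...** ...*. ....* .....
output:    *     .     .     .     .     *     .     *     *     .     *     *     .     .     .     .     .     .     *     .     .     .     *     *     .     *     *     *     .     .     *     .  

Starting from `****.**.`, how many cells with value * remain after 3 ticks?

3

tick 1: .......*
tick 2: .....*.*
tick 3: ...*.*.*
count of *: 3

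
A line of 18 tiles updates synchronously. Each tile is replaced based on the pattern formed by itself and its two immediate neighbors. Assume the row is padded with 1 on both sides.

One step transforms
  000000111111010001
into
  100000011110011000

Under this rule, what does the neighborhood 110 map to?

At position 11 the neighborhood is 110; the next row has 0 there.

0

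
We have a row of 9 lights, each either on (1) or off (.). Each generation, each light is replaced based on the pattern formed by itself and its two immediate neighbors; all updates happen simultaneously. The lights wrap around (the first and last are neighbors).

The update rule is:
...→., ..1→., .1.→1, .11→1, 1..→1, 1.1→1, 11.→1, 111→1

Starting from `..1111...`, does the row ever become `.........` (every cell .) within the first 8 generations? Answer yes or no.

..11111..
..111111.
..1111111
1.1111111
111111111
111111111  (fixed point — unchanged through generation 8)
generation 8 is 111111111, still not uniform .

no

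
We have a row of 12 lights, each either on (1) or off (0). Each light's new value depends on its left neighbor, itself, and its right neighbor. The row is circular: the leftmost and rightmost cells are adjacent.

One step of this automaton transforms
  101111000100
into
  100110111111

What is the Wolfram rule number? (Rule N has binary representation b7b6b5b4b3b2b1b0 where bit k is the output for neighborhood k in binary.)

151

position 3: 111 → 1  (bit 7 = 1)
position 5: 110 → 0  (bit 6 = 0)
position 1: 101 → 0  (bit 5 = 0)
position 6: 100 → 1  (bit 4 = 1)
position 2: 011 → 0  (bit 3 = 0)
position 0: 010 → 1  (bit 2 = 1)
position 8: 001 → 1  (bit 1 = 1)
position 7: 000 → 1  (bit 0 = 1)
bits b7..b0 = 10010111 = 151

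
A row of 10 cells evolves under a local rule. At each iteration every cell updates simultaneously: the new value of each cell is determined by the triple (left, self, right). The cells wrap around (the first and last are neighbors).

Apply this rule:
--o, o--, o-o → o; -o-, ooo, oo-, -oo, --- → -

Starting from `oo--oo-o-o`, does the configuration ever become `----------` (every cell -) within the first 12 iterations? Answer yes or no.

iteration 1: --oo--o-o-
iteration 2: -o--oo-o-o
iteration 3: o-oo--o-o-
iteration 4: -o--oo-o-o  (repeats iteration 2; period 2)
iteration 12: -o--oo-o-o
iteration 12 is -o--oo-o-o, still not uniform -

no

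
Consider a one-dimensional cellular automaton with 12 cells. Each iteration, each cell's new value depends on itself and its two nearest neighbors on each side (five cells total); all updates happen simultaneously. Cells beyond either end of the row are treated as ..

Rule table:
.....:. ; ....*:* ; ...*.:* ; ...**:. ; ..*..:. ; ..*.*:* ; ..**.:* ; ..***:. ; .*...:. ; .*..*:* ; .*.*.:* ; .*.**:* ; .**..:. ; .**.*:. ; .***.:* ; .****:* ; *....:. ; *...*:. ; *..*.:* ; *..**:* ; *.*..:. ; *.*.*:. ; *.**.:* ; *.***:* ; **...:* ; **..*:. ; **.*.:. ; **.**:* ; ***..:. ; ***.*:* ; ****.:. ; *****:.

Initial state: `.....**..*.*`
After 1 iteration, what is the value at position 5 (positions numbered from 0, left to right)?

*

iteration 1: ...*.*..***.
position 5 holds *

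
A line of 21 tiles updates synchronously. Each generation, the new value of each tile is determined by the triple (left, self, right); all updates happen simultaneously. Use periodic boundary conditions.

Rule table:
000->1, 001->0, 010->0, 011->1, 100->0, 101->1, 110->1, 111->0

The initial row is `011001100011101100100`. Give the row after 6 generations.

010111001011101010000

generation 1: 011001101010111100001
generation 2: 111001110101100101100
generation 3: 101001011011100011100
generation 4: 010000111110101010100
generation 5: 000110100011010101001
generation 6: 010111001011101010000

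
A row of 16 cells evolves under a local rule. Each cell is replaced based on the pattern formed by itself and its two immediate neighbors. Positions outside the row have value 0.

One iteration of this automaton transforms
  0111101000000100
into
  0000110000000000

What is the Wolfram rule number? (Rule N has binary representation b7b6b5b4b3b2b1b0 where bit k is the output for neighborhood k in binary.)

96

position 2: 111 → 0  (bit 7 = 0)
position 4: 110 → 1  (bit 6 = 1)
position 5: 101 → 1  (bit 5 = 1)
position 7: 100 → 0  (bit 4 = 0)
position 1: 011 → 0  (bit 3 = 0)
position 6: 010 → 0  (bit 2 = 0)
position 0: 001 → 0  (bit 1 = 0)
position 8: 000 → 0  (bit 0 = 0)
bits b7..b0 = 01100000 = 96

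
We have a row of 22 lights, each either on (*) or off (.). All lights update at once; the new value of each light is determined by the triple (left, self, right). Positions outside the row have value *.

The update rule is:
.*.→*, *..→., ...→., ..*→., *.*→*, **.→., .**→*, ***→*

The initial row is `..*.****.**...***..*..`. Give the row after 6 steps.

..***.........*....*..

..*****.**....**...*..
..****.**.....*....*..
..***.**......*....*..
..**.**.......*....*..
..*.**........*....*..
..***.........*....*..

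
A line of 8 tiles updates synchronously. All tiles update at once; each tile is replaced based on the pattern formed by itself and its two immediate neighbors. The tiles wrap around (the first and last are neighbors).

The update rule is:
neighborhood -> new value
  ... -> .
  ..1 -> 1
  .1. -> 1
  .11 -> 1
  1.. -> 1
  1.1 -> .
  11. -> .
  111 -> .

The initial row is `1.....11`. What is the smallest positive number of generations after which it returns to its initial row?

.1...11.
111.11.1
....1..1
1..11111
.111....
11..1...
1.1111.1
..1....1
1111..11
....111.
...11..1
1.11.111
..1..1..
.111111.
11.....1
..1...11
1111.11.
1....1..
11..1111
..111...
.11..1..
11.1111.
1..1....
11111..1
.....111
1...11..
11.11.11
...1..1.
..111111
111.....
1..1...1
.1111.11
.1....1.
111..111
...111..
..11..1.
.11.1111
.1..1...
111111..
1.....11

40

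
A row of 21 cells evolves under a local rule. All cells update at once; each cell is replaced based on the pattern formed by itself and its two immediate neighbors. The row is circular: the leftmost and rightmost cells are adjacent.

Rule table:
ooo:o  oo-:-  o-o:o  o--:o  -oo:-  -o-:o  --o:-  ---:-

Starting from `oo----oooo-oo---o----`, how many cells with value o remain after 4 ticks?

9

tick 1: --o----oo-o--o--oo---
tick 2: --oo-----ooo-oo---o--
tick 3: ----o-----o-o--o--oo-
tick 4: ----oo----oooo-oo---o
count of o: 9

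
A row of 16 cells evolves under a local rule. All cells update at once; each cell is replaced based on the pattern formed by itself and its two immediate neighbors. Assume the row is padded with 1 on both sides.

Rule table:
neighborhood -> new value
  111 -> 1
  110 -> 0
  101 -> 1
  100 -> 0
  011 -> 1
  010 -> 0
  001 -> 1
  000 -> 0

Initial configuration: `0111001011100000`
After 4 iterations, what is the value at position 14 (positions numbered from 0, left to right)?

1

1110010111000001
1100101110000011
1001011100000111
0010111000001111
position 14 holds 1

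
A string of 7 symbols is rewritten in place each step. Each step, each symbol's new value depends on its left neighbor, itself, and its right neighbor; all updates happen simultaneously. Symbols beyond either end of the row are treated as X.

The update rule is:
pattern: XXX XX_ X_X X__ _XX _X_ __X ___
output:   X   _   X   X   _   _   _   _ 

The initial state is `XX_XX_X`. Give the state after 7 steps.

step 1: X_X__X_
step 2: _X_X__X
step 3: X_X_X__
step 4: _X_X_X_
step 5: X_X_X_X
step 6: _X_X_X_  (repeats step 4; period 2)
step 7: X_X_X_X

X_X_X_X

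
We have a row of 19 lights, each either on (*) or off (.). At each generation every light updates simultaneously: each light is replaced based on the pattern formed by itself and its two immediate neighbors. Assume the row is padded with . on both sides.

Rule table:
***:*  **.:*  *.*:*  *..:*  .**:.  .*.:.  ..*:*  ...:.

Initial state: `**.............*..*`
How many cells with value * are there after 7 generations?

.**...........*.**.
*.**.........*.*.**
.*.**.......*.*.*.*
*.*.**.....*.*.*.*.
.*.*.**...*.*.*.*.*
*.*.*.**.*.*.*.*.*.
.*.*.*.**.*.*.*.*.*
count of *: 10

10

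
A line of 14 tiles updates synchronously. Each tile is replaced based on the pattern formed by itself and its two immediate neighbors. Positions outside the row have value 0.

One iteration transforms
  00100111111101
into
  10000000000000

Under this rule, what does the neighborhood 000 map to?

At position 0 the neighborhood is 000; the next row has 1 there.

1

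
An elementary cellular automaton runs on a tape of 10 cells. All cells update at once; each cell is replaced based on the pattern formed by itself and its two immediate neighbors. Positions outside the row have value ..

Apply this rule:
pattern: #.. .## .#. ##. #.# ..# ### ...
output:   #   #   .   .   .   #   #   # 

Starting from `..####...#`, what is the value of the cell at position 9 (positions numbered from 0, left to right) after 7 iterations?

.

#####.###.
####..##.#
###.###...
##..##.###
#.###..##.
..##.###.#
###..##...
position 9 holds .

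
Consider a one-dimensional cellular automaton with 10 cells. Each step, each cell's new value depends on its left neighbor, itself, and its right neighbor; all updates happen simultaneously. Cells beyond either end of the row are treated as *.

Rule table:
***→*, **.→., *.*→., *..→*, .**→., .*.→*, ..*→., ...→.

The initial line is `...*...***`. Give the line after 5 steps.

*..**...**
.*...*...*
.**..**...
...*...*..
*..**..**.

*..**..**.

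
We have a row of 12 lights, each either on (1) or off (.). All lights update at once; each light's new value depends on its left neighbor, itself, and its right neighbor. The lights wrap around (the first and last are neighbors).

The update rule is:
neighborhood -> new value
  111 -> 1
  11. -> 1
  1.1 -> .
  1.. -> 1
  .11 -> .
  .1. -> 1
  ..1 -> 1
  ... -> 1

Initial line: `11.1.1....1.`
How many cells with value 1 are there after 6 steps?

.1.1.111111.
11.1..111111
11.111.11111
11..11..1111
1111.111.111
1111..11..11
count of 1: 8

8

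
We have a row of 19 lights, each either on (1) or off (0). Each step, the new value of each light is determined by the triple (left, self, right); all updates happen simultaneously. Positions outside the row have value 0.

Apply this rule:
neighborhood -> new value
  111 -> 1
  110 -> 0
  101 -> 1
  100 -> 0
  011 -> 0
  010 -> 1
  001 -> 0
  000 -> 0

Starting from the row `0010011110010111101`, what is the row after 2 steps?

step 1: 0010001100011011011
step 2: 0010000000000100100

0010000000000100100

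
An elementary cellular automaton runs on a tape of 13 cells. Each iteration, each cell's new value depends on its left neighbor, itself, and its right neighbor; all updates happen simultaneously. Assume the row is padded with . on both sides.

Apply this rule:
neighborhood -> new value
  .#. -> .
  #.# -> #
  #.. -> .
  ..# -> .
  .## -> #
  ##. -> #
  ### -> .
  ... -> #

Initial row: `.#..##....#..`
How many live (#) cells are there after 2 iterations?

iteration 1: ....##.##...#
iteration 2: ###.#####.#..
count of #: 9

9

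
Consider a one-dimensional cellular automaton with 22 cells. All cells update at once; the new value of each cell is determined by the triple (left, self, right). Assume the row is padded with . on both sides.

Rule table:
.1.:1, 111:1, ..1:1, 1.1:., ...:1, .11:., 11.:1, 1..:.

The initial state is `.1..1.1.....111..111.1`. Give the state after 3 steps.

11.11.1.1111.11.1.11.1
.1..1.1..111..1.1..1.1
11.11.1.1.11.11.1.11.1

11.11.1.1.11.11.1.11.1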